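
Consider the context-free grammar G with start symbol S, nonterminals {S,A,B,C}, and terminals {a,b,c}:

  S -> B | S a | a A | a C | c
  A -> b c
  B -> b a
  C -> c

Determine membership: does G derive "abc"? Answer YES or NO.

Convert to CNF:
  S -> S T2 | T0 T2 | T2 A | T2 C | c
  A -> T0 T1
  B -> T0 T2
  C -> c
  T0 -> b
  T1 -> c
  T2 -> a

Fill CYK table bottom-up:
  [0..0]={T2}  "a"  orig:{}
  [1..1]={T0}  "b"  orig:{}
  [2..2]={C,S,T1}  "c"  orig:{C,S}
  [0..1]=∅  "ab"
  [1..2]={A}  "bc"
  [0..2]={S}  "abc"

S ∈ T[0,2] ⇒ YES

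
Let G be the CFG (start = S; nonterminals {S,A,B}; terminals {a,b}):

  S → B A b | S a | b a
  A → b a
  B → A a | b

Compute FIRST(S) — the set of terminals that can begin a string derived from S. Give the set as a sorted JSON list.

Compute FIRST by fixpoint:
round 1:
  A via A→b a: +{b}
  B via B→A a: +{b}
  S via S→B A b: +{b}
  FIRST[S]={b}  FIRST[A]={b}  FIRST[B]={b}
round 2: (no change)
  FIRST[S]={b}  FIRST[A]={b}  FIRST[B]={b}

FIRST(S) = ["b"]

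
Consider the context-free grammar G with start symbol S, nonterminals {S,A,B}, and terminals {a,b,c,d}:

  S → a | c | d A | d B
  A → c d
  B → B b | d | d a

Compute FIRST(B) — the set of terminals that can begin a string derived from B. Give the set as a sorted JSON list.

FIRST sets, iterate to fixpoint:
iter 1:
  A via A→c d: +{c}
  B via B→d: +{d}
  S via S→a: +{a}
  S via S→c: +{c}
  S via S→d A: +{d}
  FIRST(S)={a,c,d}  FIRST(A)={c}  FIRST(B)={d}
iter 2: done
  FIRST(S)={a,c,d}  FIRST(A)={c}  FIRST(B)={d}

FIRST(B) = ["d"]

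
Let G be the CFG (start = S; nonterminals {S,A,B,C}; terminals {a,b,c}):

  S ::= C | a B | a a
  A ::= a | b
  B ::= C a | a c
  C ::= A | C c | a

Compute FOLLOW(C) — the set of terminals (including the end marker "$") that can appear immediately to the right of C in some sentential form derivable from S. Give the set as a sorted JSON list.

Compute FIRST by fixpoint:
iter 1:
  A via A→a: +{a}
  A via A→b: +{b}
  B via B→a c: +{a}
  C via C→A: +{a,b}
  S via S→C: +{a,b}
  S: {a,b}  A: {a,b}  B: {a}  C: {a,b}
iter 2:
  B via B→C a: +{b}
  S: {a,b}  A: {a,b}  B: {a,b}  C: {a,b}
iter 3: (no change)
  S: {a,b}  A: {a,b}  B: {a,b}  C: {a,b}

FOLLOW sets:
FOLLOW(S) := {$}
pass 1:
  B→C a: FOLLOW(C) ⊇ FIRST(a) = {a}; new: +{a}
  C→A: FOLLOW(A) ⊇ FOLLOW(C) ⊇ {a}; new: +{a}
  C→C c: FOLLOW(C) ⊇ FIRST(c) = {c}; new: +{c}
  S→C: FOLLOW(C) ⊇ FOLLOW(S) ⊇ {$}; new: +{$}
  S→a B: FOLLOW(B) ⊇ FOLLOW(S) ⊇ {$}; new: +{$}
  FOLLOW[S]={$}  FOLLOW[A]={a}  FOLLOW[B]={$}  FOLLOW[C]={$,a,c}
pass 2:
  C→A: FOLLOW(A) ⊇ FOLLOW(C) ⊇ {$,a,c}; new: +{$,c}
  FOLLOW[S]={$}  FOLLOW[A]={$,a,c}  FOLLOW[B]={$}  FOLLOW[C]={$,a,c}
pass 3: done
  FOLLOW[S]={$}  FOLLOW[A]={$,a,c}  FOLLOW[B]={$}  FOLLOW[C]={$,a,c}

FOLLOW(C) = ["$", "a", "c"]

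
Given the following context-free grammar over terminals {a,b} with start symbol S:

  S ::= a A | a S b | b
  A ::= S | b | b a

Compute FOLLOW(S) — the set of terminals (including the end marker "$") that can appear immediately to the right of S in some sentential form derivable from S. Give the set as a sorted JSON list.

FIRST iteration:
round 1:
  A via A→b: +{b}
  S via S→a A: +{a}
  S via S→b: +{b}
  S: {a,b}  A: {b}
round 2:
  A via A→S: +{a}
  S: {a,b}  A: {a,b}
round 3: (stable)
  S: {a,b}  A: {a,b}

Compute FOLLOW by fixpoint:
initialize: $ ∈ FOLLOW(S)
round 1:
  S→a A: FOLLOW(A) ⊇ FOLLOW(S) ⊇ {$}; new: +{$}
  S→a S b: FOLLOW(S) ⊇ FIRST(b) = {b}; new: +{b}
  FOLLOW[S]={$,b}  FOLLOW[A]={$}
round 2:
  S→a A: FOLLOW(A) ⊇ FOLLOW(S) ⊇ {$,b}; new: +{b}
  FOLLOW[S]={$,b}  FOLLOW[A]={$,b}
round 3: — fixpoint
  FOLLOW[S]={$,b}  FOLLOW[A]={$,b}

FOLLOW(S) = ["$", "b"]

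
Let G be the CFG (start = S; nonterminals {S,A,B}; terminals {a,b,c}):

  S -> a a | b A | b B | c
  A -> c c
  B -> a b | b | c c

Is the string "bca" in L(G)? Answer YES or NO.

Convert to CNF:
  S -> T1 T1 | T2 A | T2 B | c
  A -> T0 T0
  B -> T0 T0 | T1 T2 | b
  T0 -> c
  T1 -> a
  T2 -> b

Fill CYK table bottom-up:
  cell(0,0) b: {B,T2}  orig:{B}
  cell(1,1) c: {S,T0}  orig:{S}
  cell(2,2) a: {T1}  orig:{}
  cell(0,1) bc: ∅
  cell(1,2) ca: ∅
  cell(0,2) bca: ∅

S ∉ T[0,2] ⇒ NO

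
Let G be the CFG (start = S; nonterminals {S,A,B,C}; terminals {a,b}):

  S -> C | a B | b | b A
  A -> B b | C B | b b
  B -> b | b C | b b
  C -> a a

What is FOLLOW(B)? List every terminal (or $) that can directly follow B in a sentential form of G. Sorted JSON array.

Compute FIRST by fixpoint:
[1]
  A via A→b b: +{b}
  B via B→b: +{b}
  C via C→a a: +{a}
  S via S→C: +{a}
  S via S→b: +{b}
  FIRST[S]={a,b}  FIRST[A]={b}  FIRST[B]={b}  FIRST[C]={a}
[2]
  A via A→C B: +{a}
  FIRST[S]={a,b}  FIRST[A]={a,b}  FIRST[B]={b}  FIRST[C]={a}
[3] (stable)
  FIRST[S]={a,b}  FIRST[A]={a,b}  FIRST[B]={b}  FIRST[C]={a}

Compute FOLLOW by fixpoint:
FOLLOW(S) := {$}
iter 1:
  A→B b: FOLLOW(B) ⊇ FIRST(b) = {b}; new: +{b}
  A→C B: FOLLOW(C) ⊇ FIRST(B) = {b}; new: +{b}
  S→C: FOLLOW(C) ⊇ FOLLOW(S) ⊇ {$}; new: +{$}
  S→a B: FOLLOW(B) ⊇ FOLLOW(S) ⊇ {$}; new: +{$}
  S→b A: FOLLOW(A) ⊇ FOLLOW(S) ⊇ {$}; new: +{$}
  FOLLOW(S)={$}  FOLLOW(A)={$}  FOLLOW(B)={$,b}  FOLLOW(C)={$,b}
iter 2: done
  FOLLOW(S)={$}  FOLLOW(A)={$}  FOLLOW(B)={$,b}  FOLLOW(C)={$,b}

FOLLOW(B) = ["$", "b"]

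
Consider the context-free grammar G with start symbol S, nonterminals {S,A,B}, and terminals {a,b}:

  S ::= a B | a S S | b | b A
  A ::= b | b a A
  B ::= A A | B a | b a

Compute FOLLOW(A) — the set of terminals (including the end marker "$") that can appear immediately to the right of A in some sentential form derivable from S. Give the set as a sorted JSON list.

FIRST iteration:
pass 1:
  A via A→b: +{b}
  B via B→A A: +{b}
  S via S→a B: +{a}
  S via S→b: +{b}
  S: {a,b}  A: {b}  B: {b}
pass 2: (stable)
  S: {a,b}  A: {b}  B: {b}

FOLLOW iteration:
seed FOLLOW(S) with $
pass 1:
  B→A A: FOLLOW(A) ⊇ FIRST(A) = {b}; new: +{b}
  B→B a: FOLLOW(B) ⊇ FIRST(a) = {a}; new: +{a}
  S→a B: FOLLOW(B) ⊇ FOLLOW(S) ⊇ {$}; new: +{$}
  S→a S S: FOLLOW(S) ⊇ FIRST(S) = {a,b}; new: +{a,b}
  S→b A: FOLLOW(A) ⊇ FOLLOW(S) ⊇ {$,a,b}; new: +{$,a}
  FOLLOW[S]={$,a,b}  FOLLOW[A]={$,a,b}  FOLLOW[B]={$,a}
pass 2:
  S→a B: FOLLOW(B) ⊇ FOLLOW(S) ⊇ {$,a,b}; new: +{b}
  FOLLOW[S]={$,a,b}  FOLLOW[A]={$,a,b}  FOLLOW[B]={$,a,b}
pass 3: (no change)
  FOLLOW[S]={$,a,b}  FOLLOW[A]={$,a,b}  FOLLOW[B]={$,a,b}

FOLLOW(A) = ["$", "a", "b"]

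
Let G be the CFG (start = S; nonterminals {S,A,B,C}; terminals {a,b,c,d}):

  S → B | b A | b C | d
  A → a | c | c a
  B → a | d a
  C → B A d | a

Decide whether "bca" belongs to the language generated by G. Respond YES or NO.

CNF form of G:
  S -> T2 T1 | T3 A | T3 C | a | d
  A -> T0 T1 | a | c
  B -> T2 T1 | a
  C -> B X4 | a
  T0 -> c
  T1 -> a
  T2 -> d
  T3 -> b
  X4 -> A T2

Fill CYK table bottom-up:
  cell(0,0) b: {T3}  orig:{}
  cell(1,1) c: {A,T0}  orig:{A}
  cell(2,2) a: {A,B,C,S,T1}  orig:{A,B,C,S}
  cell(0,1) bc: {S}
  cell(1,2) ca: {A}
  cell(0,2) bca: {S}

S ∈ T[0,2] ⇒ YES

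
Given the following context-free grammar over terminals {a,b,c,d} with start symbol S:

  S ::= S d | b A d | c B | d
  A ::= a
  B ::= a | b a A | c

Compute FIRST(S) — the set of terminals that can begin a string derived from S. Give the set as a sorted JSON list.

FIRST iteration:
iter 1:
  A via A→a: +{a}
  B via B→a: +{a}
  B via B→b a A: +{b}
  B via B→c: +{c}
  S via S→b A d: +{b}
  S via S→c B: +{c}
  S via S→d: +{d}
  FIRST(S)={b,c,d}  FIRST(A)={a}  FIRST(B)={a,b,c}
iter 2: (no change)
  FIRST(S)={b,c,d}  FIRST(A)={a}  FIRST(B)={a,b,c}

FIRST(S) = ["b", "c", "d"]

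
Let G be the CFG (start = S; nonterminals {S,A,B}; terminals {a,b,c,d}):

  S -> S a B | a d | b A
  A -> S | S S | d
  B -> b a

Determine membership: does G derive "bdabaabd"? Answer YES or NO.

CNF form of G:
  S -> S X4 | T0 T1 | T2 A
  A -> S S | S X3 | T0 T1 | T2 A | d
  B -> T2 T0
  T0 -> a
  T1 -> d
  T2 -> b
  X3 -> T0 B
  X4 -> T0 B

Fill CYK table bottom-up:
  [0..0]={T2}  "b"  orig:{}
  [1..1]={A,T1}  "d"  orig:{A}
  [2..2]={T0}  "a"  orig:{}
  [3..3]={T2}  "b"  orig:{}
  [4..4]={T0}  "a"  orig:{}
  [5..5]={T0}  "a"  orig:{}
  [6..6]={T2}  "b"  orig:{}
  [7..7]={A,T1}  "d"  orig:{A}
  [0..1]={A,S}  "bd"
  [1..2]=∅  "da"
  [2..3]=∅  "ab"
  [3..4]={B}  "ba"
  [4..5]=∅  "aa"
  [5..6]=∅  "ab"
  [6..7]={A,S}  "bd"
  [0..2]=∅  "bda"
  [1..3]=∅  "dab"
  [2..4]={X3,X4}  "aba"  orig:{}
  [3..5]=∅  "baa"
  [4..6]=∅  "aab"
  [5..7]=∅  "abd"
  [0..3]=∅  "bdab"
  [1..4]=∅  "daba"
  [2..5]=∅  "abaa"
  [3..6]=∅  "baab"
  [4..7]=∅  "aabd"
  [0..4]={A,S}  "bdaba"
  [1..5]=∅  "dabaa"
  [2..6]=∅  "abaab"
  [3..7]=∅  "baabd"
  [0..5]=∅  "bdabaa"
  [1..6]=∅  "dabaab"
  [2..7]=∅  "abaabd"
  [0..6]=∅  "bdabaab"
  [1..7]=∅  "dabaabd"
  [0..7]=∅  "bdabaabd"

S ∉ T[0,7] ⇒ NO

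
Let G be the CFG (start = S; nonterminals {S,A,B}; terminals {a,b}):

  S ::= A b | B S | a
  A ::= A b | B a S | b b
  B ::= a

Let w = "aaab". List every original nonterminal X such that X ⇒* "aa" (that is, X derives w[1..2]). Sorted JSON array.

CNF form of G:
  S -> A T0 | B S | a
  A -> A T0 | B X2 | T0 T0
  B -> a
  T0 -> b
  T1 -> a
  X2 -> T1 S

Fill CYK table bottom-up — only the sub-triangle for w[1..2]:
  T[1,1] 'a' = {B,S,T1}  orig:{B,S}
  T[2,2] 'a' = {B,S,T1}  orig:{B,S}
  T[1,2] 'aa' = {S,X2}  orig:{S}

Original NTs in T[1,2] deriving "aa": ["S"]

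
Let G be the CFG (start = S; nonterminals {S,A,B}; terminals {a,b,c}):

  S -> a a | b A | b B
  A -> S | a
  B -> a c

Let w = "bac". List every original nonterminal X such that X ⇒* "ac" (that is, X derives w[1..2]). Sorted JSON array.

CNF form of G:
  S -> T0 T0 | T1 A | T1 B
  A -> T0 T0 | T1 A | T1 B | a
  B -> T0 T2
  T0 -> a
  T1 -> b
  T2 -> c

CYK fill, restricted to cells inside w[1..2]:
  T[1,1] 'a' = {A,T0}  orig:{A}
  T[2,2] 'c' = {T2}  orig:{}
  T[1,2] 'ac' = {B}

Original NTs in T[1,2] deriving "ac": ["B"]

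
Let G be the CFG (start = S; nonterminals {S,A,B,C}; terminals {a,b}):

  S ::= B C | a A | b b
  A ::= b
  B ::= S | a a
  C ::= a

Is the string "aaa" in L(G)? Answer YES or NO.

CNF form of G:
  S -> B C | T0 A | T1 T1
  A -> b
  B -> B C | T0 A | T0 T0 | T1 T1
  C -> a
  T0 -> a
  T1 -> b

CYK fill:
  [0..0]={C,T0}  "a"  orig:{C}
  [1..1]={C,T0}  "a"  orig:{C}
  [2..2]={C,T0}  "a"  orig:{C}
  [0..1]={B}  "aa"
  [1..2]={B}  "aa"
  [0..2]={B,S}  "aaa"

S ∈ T[0,2] ⇒ YES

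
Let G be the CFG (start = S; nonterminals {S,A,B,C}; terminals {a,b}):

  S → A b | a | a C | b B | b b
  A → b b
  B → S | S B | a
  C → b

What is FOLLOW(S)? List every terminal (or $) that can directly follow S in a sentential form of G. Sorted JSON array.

Compute FIRST by fixpoint:
round 1:
  A via A→b b: +{b}
  B via B→a: +{a}
  C via C→b: +{b}
  S via S→A b: +{b}
  S via S→a: +{a}
  FIRST(S)={a,b}  FIRST(A)={b}  FIRST(B)={a}  FIRST(C)={b}
round 2:
  B via B→S: +{b}
  FIRST(S)={a,b}  FIRST(A)={b}  FIRST(B)={a,b}  FIRST(C)={b}
round 3: (stable)
  FIRST(S)={a,b}  FIRST(A)={b}  FIRST(B)={a,b}  FIRST(C)={b}

FOLLOW iteration:
initialize: $ ∈ FOLLOW(S)
[1]
  B→S B: FOLLOW(S) ⊇ FIRST(B) = {a,b}; new: +{a,b}
  S→A b: FOLLOW(A) ⊇ FIRST(b) = {b}; new: +{b}
  S→a C: FOLLOW(C) ⊇ FOLLOW(S) ⊇ {$,a,b}; new: +{$,a,b}
  S→b B: FOLLOW(B) ⊇ FOLLOW(S) ⊇ {$,a,b}; new: +{$,a,b}
  FOLLOW(S)={$,a,b}  FOLLOW(A)={b}  FOLLOW(B)={$,a,b}  FOLLOW(C)={$,a,b}
[2] (stable)
  FOLLOW(S)={$,a,b}  FOLLOW(A)={b}  FOLLOW(B)={$,a,b}  FOLLOW(C)={$,a,b}

FOLLOW(S) = ["$", "a", "b"]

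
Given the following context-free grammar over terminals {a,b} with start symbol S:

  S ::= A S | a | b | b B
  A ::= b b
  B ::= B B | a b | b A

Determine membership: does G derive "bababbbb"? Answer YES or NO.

Convert to CNF:
  S -> A S | T0 B | a | b
  A -> T0 T0
  B -> B B | T0 A | T1 T0
  T0 -> b
  T1 -> a

CYK fill:
  cell(0,0) b: {S,T0}  orig:{S}
  cell(1,1) a: {S,T1}  orig:{S}
  cell(2,2) b: {S,T0}  orig:{S}
  cell(3,3) a: {S,T1}  orig:{S}
  cell(4,4) b: {S,T0}  orig:{S}
  cell(5,5) b: {S,T0}  orig:{S}
  cell(6,6) b: {S,T0}  orig:{S}
  cell(7,7) b: {S,T0}  orig:{S}
  cell(0,1) ba: ∅
  cell(1,2) ab: {B}
  cell(2,3) ba: ∅
  cell(3,4) ab: {B}
  cell(4,5) bb: {A}
  cell(5,6) bb: {A}
  cell(6,7) bb: {A}
  cell(0,2) bab: {S}
  cell(1,3) aba: ∅
  cell(2,4) bab: {S}
  cell(3,5) abb: ∅
  cell(4,6) bbb: {B,S}
  cell(5,7) bbb: {B,S}
  cell(0,3) baba: ∅
  cell(1,4) abab: {B}
  cell(2,5) babb: ∅
  cell(3,6) abbb: ∅
  cell(4,7) bbbb: {S}
  cell(0,4) babab: {S}
  cell(1,5) ababb: ∅
  cell(2,6) babbb: ∅
  cell(3,7) abbbb: {B}
  cell(0,5) bababb: ∅
  cell(1,6) ababbb: ∅
  cell(2,7) babbbb: {S}
  cell(0,6) bababbb: ∅
  cell(1,7) ababbbb: {B}
  cell(0,7) bababbbb: {S}

S ∈ T[0,7] ⇒ YES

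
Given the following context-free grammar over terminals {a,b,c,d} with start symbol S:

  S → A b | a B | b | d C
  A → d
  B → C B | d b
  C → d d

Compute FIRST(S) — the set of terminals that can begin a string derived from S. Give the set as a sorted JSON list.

Compute FIRST by fixpoint:
round 1:
  A via A→d: +{d}
  B via B→d b: +{d}
  C via C→d d: +{d}
  S via S→A b: +{d}
  S via S→a B: +{a}
  S via S→b: +{b}
  FIRST(S)={a,b,d}  FIRST(A)={d}  FIRST(B)={d}  FIRST(C)={d}
round 2: — fixpoint
  FIRST(S)={a,b,d}  FIRST(A)={d}  FIRST(B)={d}  FIRST(C)={d}

FIRST(S) = ["a", "b", "d"]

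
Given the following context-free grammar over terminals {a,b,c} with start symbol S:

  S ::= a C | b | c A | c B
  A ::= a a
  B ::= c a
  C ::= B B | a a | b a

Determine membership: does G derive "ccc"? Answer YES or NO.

Convert to CNF:
  S -> T0 C | T1 A | T1 B | b
  A -> T0 T0
  B -> T1 T0
  C -> B B | T0 T0 | T2 T0
  T0 -> a
  T1 -> c
  T2 -> b

CYK fill:
  cell(0,0) c: {T1}  orig:{}
  cell(1,1) c: {T1}  orig:{}
  cell(2,2) c: {T1}  orig:{}
  cell(0,1) cc: ∅
  cell(1,2) cc: ∅
  cell(0,2) ccc: ∅

S ∉ T[0,2] ⇒ NO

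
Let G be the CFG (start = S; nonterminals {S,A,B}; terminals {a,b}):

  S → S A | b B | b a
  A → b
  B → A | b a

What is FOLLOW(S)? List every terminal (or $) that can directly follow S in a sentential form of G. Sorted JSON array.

FIRST sets, iterate to fixpoint:
pass 1:
  A via A→b: +{b}
  B via B→A: +{b}
  S via S→b B: +{b}
  FIRST[S]={b}  FIRST[A]={b}  FIRST[B]={b}
pass 2: (no change)
  FIRST[S]={b}  FIRST[A]={b}  FIRST[B]={b}

FOLLOW sets:
seed FOLLOW(S) with $
pass 1:
  S→S A: FOLLOW(S) ⊇ FIRST(A) = {b}; new: +{b}
  S→S A: FOLLOW(A) ⊇ FOLLOW(S) ⊇ {$,b}; new: +{$,b}
  S→b B: FOLLOW(B) ⊇ FOLLOW(S) ⊇ {$,b}; new: +{$,b}
  S: {$,b}  A: {$,b}  B: {$,b}
pass 2: (stable)
  S: {$,b}  A: {$,b}  B: {$,b}

FOLLOW(S) = ["$", "b"]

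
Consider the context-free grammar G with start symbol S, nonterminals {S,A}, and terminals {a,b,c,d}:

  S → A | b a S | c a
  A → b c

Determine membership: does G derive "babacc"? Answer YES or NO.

CNF form of G:
  S -> T0 T1 | T0 X3 | T1 T2
  A -> T0 T1
  T0 -> b
  T1 -> c
  T2 -> a
  X3 -> T2 S

Fill CYK table bottom-up:
  T[0,0] 'b' = {T0}  orig:{}
  T[1,1] 'a' = {T2}  orig:{}
  T[2,2] 'b' = {T0}  orig:{}
  T[3,3] 'a' = {T2}  orig:{}
  T[4,4] 'c' = {T1}  orig:{}
  T[5,5] 'c' = {T1}  orig:{}
  T[0,1] 'ba' = ∅
  T[1,2] 'ab' = ∅
  T[2,3] 'ba' = ∅
  T[3,4] 'ac' = ∅
  T[4,5] 'cc' = ∅
  T[0,2] 'bab' = ∅
  T[1,3] 'aba' = ∅
  T[2,4] 'bac' = ∅
  T[3,5] 'acc' = ∅
  T[0,3] 'baba' = ∅
  T[1,4] 'abac' = ∅
  T[2,5] 'bacc' = ∅
  T[0,4] 'babac' = ∅
  T[1,5] 'abacc' = ∅
  T[0,5] 'babacc' = ∅

S ∉ T[0,5] ⇒ NO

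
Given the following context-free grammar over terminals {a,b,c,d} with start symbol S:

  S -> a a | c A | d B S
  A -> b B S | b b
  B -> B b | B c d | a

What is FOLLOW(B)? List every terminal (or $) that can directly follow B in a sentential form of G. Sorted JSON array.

FIRST sets, iterate to fixpoint:
iter 1:
  A via A→b B S: +{b}
  B via B→a: +{a}
  S via S→a a: +{a}
  S via S→c A: +{c}
  S via S→d B S: +{d}
  FIRST[S]={a,c,d}  FIRST[A]={b}  FIRST[B]={a}
iter 2: done
  FIRST[S]={a,c,d}  FIRST[A]={b}  FIRST[B]={a}

FOLLOW sets:
FOLLOW(S) := {$}
pass 1:
  A→b B S: FOLLOW(B) ⊇ FIRST(S) = {a,c,d}; new: +{a,c,d}
  B→B b: FOLLOW(B) ⊇ FIRST(b) = {b}; new: +{b}
  S→c A: FOLLOW(A) ⊇ FOLLOW(S) ⊇ {$}; new: +{$}
  FOLLOW(S)={$}  FOLLOW(A)={$}  FOLLOW(B)={a,b,c,d}
pass 2: (no change)
  FOLLOW(S)={$}  FOLLOW(A)={$}  FOLLOW(B)={a,b,c,d}

FOLLOW(B) = ["a", "b", "c", "d"]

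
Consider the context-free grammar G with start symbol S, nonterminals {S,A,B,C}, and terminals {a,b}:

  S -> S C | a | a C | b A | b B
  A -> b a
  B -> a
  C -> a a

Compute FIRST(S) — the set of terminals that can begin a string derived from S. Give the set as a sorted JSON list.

FIRST sets, iterate to fixpoint:
pass 1:
  A via A→b a: +{b}
  B via B→a: +{a}
  C via C→a a: +{a}
  S via S→a: +{a}
  S via S→b A: +{b}
  FIRST[S]={a,b}  FIRST[A]={b}  FIRST[B]={a}  FIRST[C]={a}
pass 2: (stable)
  FIRST[S]={a,b}  FIRST[A]={b}  FIRST[B]={a}  FIRST[C]={a}

FIRST(S) = ["a", "b"]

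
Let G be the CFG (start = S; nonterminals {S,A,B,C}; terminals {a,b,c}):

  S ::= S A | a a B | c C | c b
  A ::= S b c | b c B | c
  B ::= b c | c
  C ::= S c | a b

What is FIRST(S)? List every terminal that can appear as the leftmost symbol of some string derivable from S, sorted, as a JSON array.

FIRST iteration:
iter 1:
  A via A→b c B: +{b}
  A via A→c: +{c}
  B via B→b c: +{b}
  B via B→c: +{c}
  C via C→a b: +{a}
  S via S→a a B: +{a}
  S via S→c C: +{c}
  FIRST[S]={a,c}  FIRST[A]={b,c}  FIRST[B]={b,c}  FIRST[C]={a}
iter 2:
  A via A→S b c: +{a}
  C via C→S c: +{c}
  FIRST[S]={a,c}  FIRST[A]={a,b,c}  FIRST[B]={b,c}  FIRST[C]={a,c}
iter 3: done
  FIRST[S]={a,c}  FIRST[A]={a,b,c}  FIRST[B]={b,c}  FIRST[C]={a,c}

FIRST(S) = ["a", "c"]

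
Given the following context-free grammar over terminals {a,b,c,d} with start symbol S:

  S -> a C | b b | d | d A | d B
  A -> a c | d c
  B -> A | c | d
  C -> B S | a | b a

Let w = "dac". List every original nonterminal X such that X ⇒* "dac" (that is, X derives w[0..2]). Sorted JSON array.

CNF form of G:
  S -> T0 C | T2 A | T2 B | T3 T3 | d
  A -> T0 T1 | T2 T1
  B -> T0 T1 | T2 T1 | c | d
  C -> B S | T3 T0 | a
  T0 -> a
  T1 -> c
  T2 -> d
  T3 -> b

CYK fill (cells [i..j] with 0 ≤ i ≤ j ≤ 2 only):
  [0..0]={B,S,T2}  "d"  orig:{B,S}
  [1..1]={C,T0}  "a"  orig:{C}
  [2..2]={B,T1}  "c"  orig:{B}
  [0..1]=∅  "da"
  [1..2]={A,B}  "ac"
  [0..2]={S}  "dac"

Original NTs in T[0,2] deriving "dac": ["S"]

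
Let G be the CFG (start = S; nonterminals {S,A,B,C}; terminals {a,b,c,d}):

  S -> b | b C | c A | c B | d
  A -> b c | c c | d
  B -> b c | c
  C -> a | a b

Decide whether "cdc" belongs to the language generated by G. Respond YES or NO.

CNF form of G:
  S -> T0 C | T1 A | T1 B | b | d
  A -> T0 T1 | T1 T1 | d
  B -> T0 T1 | c
  C -> T2 T0 | a
  T0 -> b
  T1 -> c
  T2 -> a

Fill CYK table bottom-up:
  [0..0]={B,T1}  "c"  orig:{B}
  [1..1]={A,S}  "d"
  [2..2]={B,T1}  "c"  orig:{B}
  [0..1]={S}  "cd"
  [1..2]=∅  "dc"
  [0..2]=∅  "cdc"

S ∉ T[0,2] ⇒ NO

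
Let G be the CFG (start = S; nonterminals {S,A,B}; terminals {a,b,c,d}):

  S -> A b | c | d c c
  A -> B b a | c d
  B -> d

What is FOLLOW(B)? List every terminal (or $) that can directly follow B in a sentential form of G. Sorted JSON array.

FIRST iteration:
iter 1:
  A via A→c d: +{c}
  B via B→d: +{d}
  S via S→A b: +{c}
  S via S→d c c: +{d}
  FIRST[S]={c,d}  FIRST[A]={c}  FIRST[B]={d}
iter 2:
  A via A→B b a: +{d}
  FIRST[S]={c,d}  FIRST[A]={c,d}  FIRST[B]={d}
iter 3: — fixpoint
  FIRST[S]={c,d}  FIRST[A]={c,d}  FIRST[B]={d}

Compute FOLLOW by fixpoint:
initialize: $ ∈ FOLLOW(S)
[1]
  A→B b a: FOLLOW(B) ⊇ FIRST(b) = {b}; new: +{b}
  S→A b: FOLLOW(A) ⊇ FIRST(b) = {b}; new: +{b}
  S: {$}  A: {b}  B: {b}
[2] (stable)
  S: {$}  A: {b}  B: {b}

FOLLOW(B) = ["b"]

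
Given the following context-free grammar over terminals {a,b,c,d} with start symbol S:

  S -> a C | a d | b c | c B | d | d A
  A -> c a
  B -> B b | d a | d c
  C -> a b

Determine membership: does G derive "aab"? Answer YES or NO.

Convert to CNF:
  S -> T0 B | T1 C | T1 T3 | T2 T0 | T3 A | d
  A -> T0 T1
  B -> B T2 | T3 T0 | T3 T1
  C -> T1 T2
  T0 -> c
  T1 -> a
  T2 -> b
  T3 -> d

CYK table (by increasing span):
  [0..0]={T1}  "a"  orig:{}
  [1..1]={T1}  "a"  orig:{}
  [2..2]={T2}  "b"  orig:{}
  [0..1]=∅  "aa"
  [1..2]={C}  "ab"
  [0..2]={S}  "aab"

S ∈ T[0,2] ⇒ YES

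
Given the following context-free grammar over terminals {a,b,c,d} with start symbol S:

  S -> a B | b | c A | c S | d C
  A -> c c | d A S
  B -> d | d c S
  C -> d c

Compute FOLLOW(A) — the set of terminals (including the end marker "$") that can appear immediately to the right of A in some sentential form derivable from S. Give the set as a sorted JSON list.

FIRST iteration:
round 1:
  A via A→c c: +{c}
  A via A→d A S: +{d}
  B via B→d: +{d}
  C via C→d c: +{d}
  S via S→a B: +{a}
  S via S→b: +{b}
  S via S→c A: +{c}
  S via S→d C: +{d}
  FIRST[S]={a,b,c,d}  FIRST[A]={c,d}  FIRST[B]={d}  FIRST[C]={d}
round 2: done
  FIRST[S]={a,b,c,d}  FIRST[A]={c,d}  FIRST[B]={d}  FIRST[C]={d}

Compute FOLLOW by fixpoint:
initialize: $ ∈ FOLLOW(S)
iter 1:
  A→d A S: FOLLOW(A) ⊇ FIRST(S) = {a,b,c,d}; new: +{a,b,c,d}
  A→d A S: FOLLOW(S) ⊇ FOLLOW(A) ⊇ {a,b,c,d}; new: +{a,b,c,d}
  S→a B: FOLLOW(B) ⊇ FOLLOW(S) ⊇ {$,a,b,c,d}; new: +{$,a,b,c,d}
  S→c A: FOLLOW(A) ⊇ FOLLOW(S) ⊇ {$,a,b,c,d}; new: +{$}
  S→d C: FOLLOW(C) ⊇ FOLLOW(S) ⊇ {$,a,b,c,d}; new: +{$,a,b,c,d}
  FOLLOW[S]={$,a,b,c,d}  FOLLOW[A]={$,a,b,c,d}  FOLLOW[B]={$,a,b,c,d}  FOLLOW[C]={$,a,b,c,d}
iter 2: — fixpoint
  FOLLOW[S]={$,a,b,c,d}  FOLLOW[A]={$,a,b,c,d}  FOLLOW[B]={$,a,b,c,d}  FOLLOW[C]={$,a,b,c,d}

FOLLOW(A) = ["$", "a", "b", "c", "d"]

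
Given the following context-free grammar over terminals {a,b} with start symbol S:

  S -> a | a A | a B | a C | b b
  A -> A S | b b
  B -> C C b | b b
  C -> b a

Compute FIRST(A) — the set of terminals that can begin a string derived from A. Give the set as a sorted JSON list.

Compute FIRST by fixpoint:
[1]
  A via A→b b: +{b}
  B via B→b b: +{b}
  C via C→b a: +{b}
  S via S→a: +{a}
  S via S→b b: +{b}
  FIRST[S]={a,b}  FIRST[A]={b}  FIRST[B]={b}  FIRST[C]={b}
[2] — fixpoint
  FIRST[S]={a,b}  FIRST[A]={b}  FIRST[B]={b}  FIRST[C]={b}

FIRST(A) = ["b"]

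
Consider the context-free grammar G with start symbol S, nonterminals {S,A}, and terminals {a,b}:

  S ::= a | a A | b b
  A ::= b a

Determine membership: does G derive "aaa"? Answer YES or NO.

Convert to CNF:
  S -> T0 T0 | T1 A | a
  A -> T0 T1
  T0 -> b
  T1 -> a

Fill CYK table bottom-up:
  T[0,0] 'a' = {S,T1}  orig:{S}
  T[1,1] 'a' = {S,T1}  orig:{S}
  T[2,2] 'a' = {S,T1}  orig:{S}
  T[0,1] 'aa' = ∅
  T[1,2] 'aa' = ∅
  T[0,2] 'aaa' = ∅

S ∉ T[0,2] ⇒ NO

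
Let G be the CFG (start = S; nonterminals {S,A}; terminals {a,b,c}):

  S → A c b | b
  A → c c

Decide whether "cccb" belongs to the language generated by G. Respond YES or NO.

Convert to CNF:
  S -> A X2 | b
  A -> T0 T0
  T0 -> c
  T1 -> b
  X2 -> T0 T1

CYK table (by increasing span):
  T[0,0] 'c' = {T0}  orig:{}
  T[1,1] 'c' = {T0}  orig:{}
  T[2,2] 'c' = {T0}  orig:{}
  T[3,3] 'b' = {S,T1}  orig:{S}
  T[0,1] 'cc' = {A}
  T[1,2] 'cc' = {A}
  T[2,3] 'cb' = {X2}  orig:{}
  T[0,2] 'ccc' = ∅
  T[1,3] 'ccb' = ∅
  T[0,3] 'cccb' = {S}

S ∈ T[0,3] ⇒ YES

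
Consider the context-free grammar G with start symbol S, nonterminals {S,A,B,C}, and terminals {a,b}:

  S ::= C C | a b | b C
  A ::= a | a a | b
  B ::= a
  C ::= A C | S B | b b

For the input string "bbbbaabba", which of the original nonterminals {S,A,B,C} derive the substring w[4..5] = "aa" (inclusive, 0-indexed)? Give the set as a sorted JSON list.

CNF form of G:
  S -> C C | T0 T1 | T1 C
  A -> T0 T0 | a | b
  B -> a
  C -> A C | S B | T1 T1
  T0 -> a
  T1 -> b

CYK fill, restricted to cells inside w[4..5]:
  [4..4]={A,B,T0}  "a"  orig:{A,B}
  [5..5]={A,B,T0}  "a"  orig:{A,B}
  [4..5]={A}  "aa"

Original NTs in T[4,5] deriving "aa": ["A"]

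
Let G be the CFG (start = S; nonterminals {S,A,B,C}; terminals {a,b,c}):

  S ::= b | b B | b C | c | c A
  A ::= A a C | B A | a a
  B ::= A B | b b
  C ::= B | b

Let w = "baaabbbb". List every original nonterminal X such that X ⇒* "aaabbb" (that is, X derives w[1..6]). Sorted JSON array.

CNF form of G:
  S -> T1 B | T1 C | T2 A | b | c
  A -> A X3 | B A | T0 T0
  B -> A B | T1 T1
  C -> A B | T1 T1 | b
  T0 -> a
  T1 -> b
  T2 -> c
  X3 -> T0 C

CYK table (by increasing span), restricted to cells inside w[1..6]:
  cell(1,1) a: {T0}  orig:{}
  cell(2,2) a: {T0}  orig:{}
  cell(3,3) a: {T0}  orig:{}
  cell(4,4) b: {C,S,T1}  orig:{C,S}
  cell(5,5) b: {C,S,T1}  orig:{C,S}
  cell(6,6) b: {C,S,T1}  orig:{C,S}
  cell(1,2) aa: {A}
  cell(2,3) aa: {A}
  cell(3,4) ab: {X3}  orig:{}
  cell(4,5) bb: {B,C,S}
  cell(5,6) bb: {B,C,S}
  cell(1,3) aaa: ∅
  cell(2,4) aab: ∅
  cell(3,5) abb: {X3}  orig:{}
  cell(4,6) bbb: {S}
  cell(1,4) aaab: {A}
  cell(2,5) aabb: {B,C}
  cell(3,6) abbb: ∅
  cell(1,5) aaabb: {A,X3}  orig:{A}
  cell(2,6) aabbb: ∅
  cell(1,6) aaabbb: {B,C}

Original NTs in T[1,6] deriving "aaabbb": ["B", "C"]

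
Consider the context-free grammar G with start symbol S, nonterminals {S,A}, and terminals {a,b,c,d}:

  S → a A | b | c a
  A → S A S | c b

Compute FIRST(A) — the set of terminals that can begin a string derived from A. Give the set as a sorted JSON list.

FIRST iteration:
round 1:
  A via A→c b: +{c}
  S via S→a A: +{a}
  S via S→b: +{b}
  S via S→c a: +{c}
  FIRST[S]={a,b,c}  FIRST[A]={c}
round 2:
  A via A→S A S: +{a,b}
  FIRST[S]={a,b,c}  FIRST[A]={a,b,c}
round 3: (stable)
  FIRST[S]={a,b,c}  FIRST[A]={a,b,c}

FIRST(A) = ["a", "b", "c"]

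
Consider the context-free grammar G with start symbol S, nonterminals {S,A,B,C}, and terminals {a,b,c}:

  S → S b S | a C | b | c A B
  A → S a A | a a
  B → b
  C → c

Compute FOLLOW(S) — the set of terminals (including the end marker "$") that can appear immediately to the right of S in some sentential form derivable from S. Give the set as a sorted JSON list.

Compute FIRST by fixpoint:
pass 1:
  A via A→a a: +{a}
  B via B→b: +{b}
  C via C→c: +{c}
  S via S→a C: +{a}
  S via S→b: +{b}
  S via S→c A B: +{c}
  S: {a,b,c}  A: {a}  B: {b}  C: {c}
pass 2:
  A via A→S a A: +{b,c}
  S: {a,b,c}  A: {a,b,c}  B: {b}  C: {c}
pass 3: (no change)
  S: {a,b,c}  A: {a,b,c}  B: {b}  C: {c}

FOLLOW iteration:
initialize: $ ∈ FOLLOW(S)
[1]
  A→S a A: FOLLOW(S) ⊇ FIRST(a) = {a}; new: +{a}
  S→S b S: FOLLOW(S) ⊇ FIRST(b) = {b}; new: +{b}
  S→a C: FOLLOW(C) ⊇ FOLLOW(S) ⊇ {$,a,b}; new: +{$,a,b}
  S→c A B: FOLLOW(A) ⊇ FIRST(B) = {b}; new: +{b}
  S→c A B: FOLLOW(B) ⊇ FOLLOW(S) ⊇ {$,a,b}; new: +{$,a,b}
  FOLLOW[S]={$,a,b}  FOLLOW[A]={b}  FOLLOW[B]={$,a,b}  FOLLOW[C]={$,a,b}
[2] (no change)
  FOLLOW[S]={$,a,b}  FOLLOW[A]={b}  FOLLOW[B]={$,a,b}  FOLLOW[C]={$,a,b}

FOLLOW(S) = ["$", "a", "b"]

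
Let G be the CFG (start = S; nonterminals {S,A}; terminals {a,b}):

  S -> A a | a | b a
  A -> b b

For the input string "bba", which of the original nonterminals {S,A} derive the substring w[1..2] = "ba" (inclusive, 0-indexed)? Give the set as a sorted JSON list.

Convert to CNF:
  S -> A T1 | T0 T1 | a
  A -> T0 T0
  T0 -> b
  T1 -> a

CYK table (by increasing span), restricted to cells inside w[1..2]:
  T[1,1] 'b' = {T0}  orig:{}
  T[2,2] 'a' = {S,T1}  orig:{S}
  T[1,2] 'ba' = {S}

Original NTs in T[1,2] deriving "ba": ["S"]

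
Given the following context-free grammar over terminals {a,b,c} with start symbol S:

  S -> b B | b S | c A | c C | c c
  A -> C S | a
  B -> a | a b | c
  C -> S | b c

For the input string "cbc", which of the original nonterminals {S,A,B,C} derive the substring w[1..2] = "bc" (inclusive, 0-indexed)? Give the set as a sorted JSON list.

CNF form of G:
  S -> T1 B | T1 S | T2 A | T2 C | T2 T2
  A -> C S | a
  B -> T0 T1 | a | c
  C -> T1 B | T1 S | T1 T2 | T2 A | T2 C | T2 T2
  T0 -> a
  T1 -> b
  T2 -> c

CYK fill, restricted to cells inside w[1..2]:
  [1..1]={T1}  "b"  orig:{}
  [2..2]={B,T2}  "c"  orig:{B}
  [1..2]={C,S}  "bc"

Original NTs in T[1,2] deriving "bc": ["C", "S"]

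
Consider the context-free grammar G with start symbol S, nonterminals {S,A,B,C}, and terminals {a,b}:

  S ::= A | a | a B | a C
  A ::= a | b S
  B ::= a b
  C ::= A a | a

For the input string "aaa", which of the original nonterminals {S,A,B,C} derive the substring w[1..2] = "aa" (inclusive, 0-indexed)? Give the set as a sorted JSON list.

Convert to CNF:
  S -> T0 S | T1 B | T1 C | a
  A -> T0 S | a
  B -> T1 T0
  C -> A T1 | a
  T0 -> b
  T1 -> a

Fill CYK table bottom-up (cells [i..j] with 1 ≤ i ≤ j ≤ 2 only):
  cell(1,1) a: {A,C,S,T1}  orig:{A,C,S}
  cell(2,2) a: {A,C,S,T1}  orig:{A,C,S}
  cell(1,2) aa: {C,S}

Original NTs in T[1,2] deriving "aa": ["C", "S"]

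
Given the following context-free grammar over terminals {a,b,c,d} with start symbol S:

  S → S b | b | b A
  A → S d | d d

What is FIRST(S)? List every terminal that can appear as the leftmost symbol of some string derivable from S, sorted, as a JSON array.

FIRST sets, iterate to fixpoint:
pass 1:
  A via A→d d: +{d}
  S via S→b: +{b}
  FIRST[S]={b}  FIRST[A]={d}
pass 2:
  A via A→S d: +{b}
  FIRST[S]={b}  FIRST[A]={b,d}
pass 3: (no change)
  FIRST[S]={b}  FIRST[A]={b,d}

FIRST(S) = ["b"]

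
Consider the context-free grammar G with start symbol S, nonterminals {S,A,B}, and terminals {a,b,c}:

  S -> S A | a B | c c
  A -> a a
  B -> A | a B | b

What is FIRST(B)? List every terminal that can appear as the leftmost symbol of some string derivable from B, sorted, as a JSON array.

FIRST iteration:
round 1:
  A via A→a a: +{a}
  B via B→A: +{a}
  B via B→b: +{b}
  S via S→a B: +{a}
  S via S→c c: +{c}
  FIRST(S)={a,c}  FIRST(A)={a}  FIRST(B)={a,b}
round 2: — fixpoint
  FIRST(S)={a,c}  FIRST(A)={a}  FIRST(B)={a,b}

FIRST(B) = ["a", "b"]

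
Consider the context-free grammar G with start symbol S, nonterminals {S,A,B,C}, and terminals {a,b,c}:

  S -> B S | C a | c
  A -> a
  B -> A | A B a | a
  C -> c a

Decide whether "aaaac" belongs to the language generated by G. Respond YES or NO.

CNF form of G:
  S -> B S | C T0 | c
  A -> a
  B -> A X2 | a
  C -> T1 T0
  T0 -> a
  T1 -> c
  X2 -> B T0

CYK table (by increasing span):
  [0..0]={A,B,T0}  "a"  orig:{A,B}
  [1..1]={A,B,T0}  "a"  orig:{A,B}
  [2..2]={A,B,T0}  "a"  orig:{A,B}
  [3..3]={A,B,T0}  "a"  orig:{A,B}
  [4..4]={S,T1}  "c"  orig:{S}
  [0..1]={X2}  "aa"  orig:{}
  [1..2]={X2}  "aa"  orig:{}
  [2..3]={X2}  "aa"  orig:{}
  [3..4]={S}  "ac"
  [0..2]={B}  "aaa"
  [1..3]={B}  "aaa"
  [2..4]={S}  "aac"
  [0..3]={X2}  "aaaa"  orig:{}
  [1..4]={S}  "aaac"
  [0..4]={S}  "aaaac"

S ∈ T[0,4] ⇒ YES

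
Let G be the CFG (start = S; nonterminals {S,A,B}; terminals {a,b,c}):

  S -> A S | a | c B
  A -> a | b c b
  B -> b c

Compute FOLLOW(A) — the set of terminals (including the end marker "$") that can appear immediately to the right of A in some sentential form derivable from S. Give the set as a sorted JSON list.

Compute FIRST by fixpoint:
iter 1:
  A via A→a: +{a}
  A via A→b c b: +{b}
  B via B→b c: +{b}
  S via S→A S: +{a,b}
  S via S→c B: +{c}
  S: {a,b,c}  A: {a,b}  B: {b}
iter 2: done
  S: {a,b,c}  A: {a,b}  B: {b}

FOLLOW sets:
FOLLOW(S) := {$}
pass 1:
  S→A S: FOLLOW(A) ⊇ FIRST(S) = {a,b,c}; new: +{a,b,c}
  S→c B: FOLLOW(B) ⊇ FOLLOW(S) ⊇ {$}; new: +{$}
  FOLLOW(S)={$}  FOLLOW(A)={a,b,c}  FOLLOW(B)={$}
pass 2: (no change)
  FOLLOW(S)={$}  FOLLOW(A)={a,b,c}  FOLLOW(B)={$}

FOLLOW(A) = ["a", "b", "c"]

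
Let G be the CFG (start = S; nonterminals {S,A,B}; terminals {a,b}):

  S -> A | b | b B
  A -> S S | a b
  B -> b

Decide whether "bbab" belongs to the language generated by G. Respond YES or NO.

Convert to CNF:
  S -> S S | T0 T1 | T1 B | b
  A -> S S | T0 T1
  B -> b
  T0 -> a
  T1 -> b

CYK table (by increasing span):
  T[0,0] 'b' = {B,S,T1}  orig:{B,S}
  T[1,1] 'b' = {B,S,T1}  orig:{B,S}
  T[2,2] 'a' = {T0}  orig:{}
  T[3,3] 'b' = {B,S,T1}  orig:{B,S}
  T[0,1] 'bb' = {A,S}
  T[1,2] 'ba' = ∅
  T[2,3] 'ab' = {A,S}
  T[0,2] 'bba' = ∅
  T[1,3] 'bab' = {A,S}
  T[0,3] 'bbab' = {A,S}

S ∈ T[0,3] ⇒ YES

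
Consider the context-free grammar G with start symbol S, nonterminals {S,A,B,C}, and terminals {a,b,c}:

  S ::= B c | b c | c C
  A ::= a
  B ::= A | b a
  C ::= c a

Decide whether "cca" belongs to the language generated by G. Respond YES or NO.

Convert to CNF:
  S -> B T2 | T0 T2 | T2 C
  A -> a
  B -> T0 T1 | a
  C -> T2 T1
  T0 -> b
  T1 -> a
  T2 -> c

CYK table (by increasing span):
  T[0,0] 'c' = {T2}  orig:{}
  T[1,1] 'c' = {T2}  orig:{}
  T[2,2] 'a' = {A,B,T1}  orig:{A,B}
  T[0,1] 'cc' = ∅
  T[1,2] 'ca' = {C}
  T[0,2] 'cca' = {S}

S ∈ T[0,2] ⇒ YES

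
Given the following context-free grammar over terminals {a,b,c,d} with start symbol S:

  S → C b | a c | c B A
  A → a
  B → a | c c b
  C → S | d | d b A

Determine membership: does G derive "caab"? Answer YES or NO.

CNF form of G:
  S -> C T1 | T0 X7 | T2 T0
  A -> a
  B -> T0 X4 | a
  C -> C T1 | T0 X5 | T2 T0 | T3 X6 | d
  T0 -> c
  T1 -> b
  T2 -> a
  T3 -> d
  X4 -> T0 T1
  X5 -> B A
  X6 -> T1 A
  X7 -> B A

CYK table (by increasing span):
  [0..0]={T0}  "c"  orig:{}
  [1..1]={A,B,T2}  "a"  orig:{A,B}
  [2..2]={A,B,T2}  "a"  orig:{A,B}
  [3..3]={T1}  "b"  orig:{}
  [0..1]=∅  "ca"
  [1..2]={X5,X7}  "aa"  orig:{}
  [2..3]=∅  "ab"
  [0..2]={C,S}  "caa"
  [1..3]=∅  "aab"
  [0..3]={C,S}  "caab"

S ∈ T[0,3] ⇒ YES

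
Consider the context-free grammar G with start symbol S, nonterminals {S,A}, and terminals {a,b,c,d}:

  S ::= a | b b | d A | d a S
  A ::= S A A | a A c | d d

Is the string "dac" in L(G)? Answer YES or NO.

CNF form of G:
  S -> T2 A | T2 X6 | T3 T3 | a
  A -> S X4 | T0 X5 | T2 T2
  T0 -> a
  T1 -> c
  T2 -> d
  T3 -> b
  X4 -> A A
  X5 -> A T1
  X6 -> T0 S

CYK table (by increasing span):
  T[0,0] 'd' = {T2}  orig:{}
  T[1,1] 'a' = {S,T0}  orig:{S}
  T[2,2] 'c' = {T1}  orig:{}
  T[0,1] 'da' = ∅
  T[1,2] 'ac' = ∅
  T[0,2] 'dac' = ∅

S ∉ T[0,2] ⇒ NO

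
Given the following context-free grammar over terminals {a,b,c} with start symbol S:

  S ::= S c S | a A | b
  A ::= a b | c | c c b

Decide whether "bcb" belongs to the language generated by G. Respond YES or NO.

Convert to CNF:
  S -> S X4 | T0 A | b
  A -> T0 T1 | T2 X3 | c
  T0 -> a
  T1 -> b
  T2 -> c
  X3 -> T2 T1
  X4 -> T2 S

CYK fill:
  [0..0]={S,T1}  "b"  orig:{S}
  [1..1]={A,T2}  "c"  orig:{A}
  [2..2]={S,T1}  "b"  orig:{S}
  [0..1]=∅  "bc"
  [1..2]={X3,X4}  "cb"  orig:{}
  [0..2]={S}  "bcb"

S ∈ T[0,2] ⇒ YES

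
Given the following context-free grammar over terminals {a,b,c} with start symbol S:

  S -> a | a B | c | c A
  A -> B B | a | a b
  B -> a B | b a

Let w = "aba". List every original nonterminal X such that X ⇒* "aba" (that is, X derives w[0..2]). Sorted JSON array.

Convert to CNF:
  S -> T0 B | T2 A | a | c
  A -> B B | T0 T1 | a
  B -> T0 B | T1 T0
  T0 -> a
  T1 -> b
  T2 -> c

CYK fill, restricted to cells inside w[0..2]:
  cell(0,0) a: {A,S,T0}  orig:{A,S}
  cell(1,1) b: {T1}  orig:{}
  cell(2,2) a: {A,S,T0}  orig:{A,S}
  cell(0,1) ab: {A}
  cell(1,2) ba: {B}
  cell(0,2) aba: {B,S}

Original NTs in T[0,2] deriving "aba": ["B", "S"]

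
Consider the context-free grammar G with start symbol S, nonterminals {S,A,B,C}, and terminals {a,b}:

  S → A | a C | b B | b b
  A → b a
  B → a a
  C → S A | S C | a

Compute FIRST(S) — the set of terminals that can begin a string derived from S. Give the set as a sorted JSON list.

Compute FIRST by fixpoint:
pass 1:
  A via A→b a: +{b}
  B via B→a a: +{a}
  C via C→a: +{a}
  S via S→A: +{b}
  S via S→a C: +{a}
  S: {a,b}  A: {b}  B: {a}  C: {a}
pass 2:
  C via C→S A: +{b}
  S: {a,b}  A: {b}  B: {a}  C: {a,b}
pass 3: (no change)
  S: {a,b}  A: {b}  B: {a}  C: {a,b}

FIRST(S) = ["a", "b"]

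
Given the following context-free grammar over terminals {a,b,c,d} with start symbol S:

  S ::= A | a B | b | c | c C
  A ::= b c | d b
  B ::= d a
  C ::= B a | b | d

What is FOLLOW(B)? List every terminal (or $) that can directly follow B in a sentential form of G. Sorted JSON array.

FIRST sets, iterate to fixpoint:
iter 1:
  A via A→b c: +{b}
  A via A→d b: +{d}
  B via B→d a: +{d}
  C via C→B a: +{d}
  C via C→b: +{b}
  S via S→A: +{b,d}
  S via S→a B: +{a}
  S via S→c: +{c}
  FIRST[S]={a,b,c,d}  FIRST[A]={b,d}  FIRST[B]={d}  FIRST[C]={b,d}
iter 2: (no change)
  FIRST[S]={a,b,c,d}  FIRST[A]={b,d}  FIRST[B]={d}  FIRST[C]={b,d}

Compute FOLLOW by fixpoint:
initialize: $ ∈ FOLLOW(S)
[1]
  C→B a: FOLLOW(B) ⊇ FIRST(a) = {a}; new: +{a}
  S→A: FOLLOW(A) ⊇ FOLLOW(S) ⊇ {$}; new: +{$}
  S→a B: FOLLOW(B) ⊇ FOLLOW(S) ⊇ {$}; new: +{$}
  S→c C: FOLLOW(C) ⊇ FOLLOW(S) ⊇ {$}; new: +{$}
  FOLLOW[S]={$}  FOLLOW[A]={$}  FOLLOW[B]={$,a}  FOLLOW[C]={$}
[2] done
  FOLLOW[S]={$}  FOLLOW[A]={$}  FOLLOW[B]={$,a}  FOLLOW[C]={$}

FOLLOW(B) = ["$", "a"]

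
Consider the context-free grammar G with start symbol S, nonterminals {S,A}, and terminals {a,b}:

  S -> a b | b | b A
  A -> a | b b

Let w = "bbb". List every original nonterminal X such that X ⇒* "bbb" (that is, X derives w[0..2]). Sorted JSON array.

CNF form of G:
  S -> T0 A | T1 T0 | b
  A -> T0 T0 | a
  T0 -> b
  T1 -> a

CYK fill, restricted to cells inside w[0..2]:
  cell(0,0) b: {S,T0}  orig:{S}
  cell(1,1) b: {S,T0}  orig:{S}
  cell(2,2) b: {S,T0}  orig:{S}
  cell(0,1) bb: {A}
  cell(1,2) bb: {A}
  cell(0,2) bbb: {S}

Original NTs in T[0,2] deriving "bbb": ["S"]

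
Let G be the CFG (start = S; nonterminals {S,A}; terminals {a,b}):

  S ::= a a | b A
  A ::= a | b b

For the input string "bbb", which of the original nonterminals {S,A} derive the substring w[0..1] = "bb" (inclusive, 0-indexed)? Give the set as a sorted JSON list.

CNF form of G:
  S -> T0 A | T1 T1
  A -> T0 T0 | a
  T0 -> b
  T1 -> a

CYK table (by increasing span), restricted to cells inside w[0..1]:
  cell(0,0) b: {T0}  orig:{}
  cell(1,1) b: {T0}  orig:{}
  cell(0,1) bb: {A}

Original NTs in T[0,1] deriving "bb": ["A"]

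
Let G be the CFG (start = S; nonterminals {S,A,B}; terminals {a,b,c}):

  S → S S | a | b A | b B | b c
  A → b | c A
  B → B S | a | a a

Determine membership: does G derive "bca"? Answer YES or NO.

CNF form of G:
  S -> S S | T2 A | T2 B | T2 T0 | a
  A -> T0 A | b
  B -> B S | T1 T1 | a
  T0 -> c
  T1 -> a
  T2 -> b

CYK fill:
  cell(0,0) b: {A,T2}  orig:{A}
  cell(1,1) c: {T0}  orig:{}
  cell(2,2) a: {B,S,T1}  orig:{B,S}
  cell(0,1) bc: {S}
  cell(1,2) ca: ∅
  cell(0,2) bca: {S}

S ∈ T[0,2] ⇒ YES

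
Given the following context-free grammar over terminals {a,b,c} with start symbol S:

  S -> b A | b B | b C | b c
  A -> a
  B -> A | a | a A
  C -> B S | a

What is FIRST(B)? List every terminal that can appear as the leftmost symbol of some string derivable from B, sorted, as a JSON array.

FIRST iteration:
pass 1:
  A via A→a: +{a}
  B via B→A: +{a}
  C via C→B S: +{a}
  S via S→b A: +{b}
  S: {b}  A: {a}  B: {a}  C: {a}
pass 2: (no change)
  S: {b}  A: {a}  B: {a}  C: {a}

FIRST(B) = ["a"]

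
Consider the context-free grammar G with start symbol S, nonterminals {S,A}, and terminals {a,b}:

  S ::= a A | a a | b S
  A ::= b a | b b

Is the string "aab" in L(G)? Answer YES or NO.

CNF form of G:
  S -> T0 S | T1 A | T1 T1
  A -> T0 T0 | T0 T1
  T0 -> b
  T1 -> a

Fill CYK table bottom-up:
  T[0,0] 'a' = {T1}  orig:{}
  T[1,1] 'a' = {T1}  orig:{}
  T[2,2] 'b' = {T0}  orig:{}
  T[0,1] 'aa' = {S}
  T[1,2] 'ab' = ∅
  T[0,2] 'aab' = ∅

S ∉ T[0,2] ⇒ NO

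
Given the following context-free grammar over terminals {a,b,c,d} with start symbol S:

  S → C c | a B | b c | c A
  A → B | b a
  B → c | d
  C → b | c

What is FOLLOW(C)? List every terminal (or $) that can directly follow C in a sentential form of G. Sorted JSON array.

Compute FIRST by fixpoint:
iter 1:
  A via A→b a: +{b}
  B via B→c: +{c}
  B via B→d: +{d}
  C via C→b: +{b}
  C via C→c: +{c}
  S via S→C c: +{b,c}
  S via S→a B: +{a}
  S: {a,b,c}  A: {b}  B: {c,d}  C: {b,c}
iter 2:
  A via A→B: +{c,d}
  S: {a,b,c}  A: {b,c,d}  B: {c,d}  C: {b,c}
iter 3: (no change)
  S: {a,b,c}  A: {b,c,d}  B: {c,d}  C: {b,c}

Compute FOLLOW by fixpoint:
FOLLOW(S) := {$}
round 1:
  S→C c: FOLLOW(C) ⊇ FIRST(c) = {c}; new: +{c}
  S→a B: FOLLOW(B) ⊇ FOLLOW(S) ⊇ {$}; new: +{$}
  S→c A: FOLLOW(A) ⊇ FOLLOW(S) ⊇ {$}; new: +{$}
  S: {$}  A: {$}  B: {$}  C: {c}
round 2: (stable)
  S: {$}  A: {$}  B: {$}  C: {c}

FOLLOW(C) = ["c"]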